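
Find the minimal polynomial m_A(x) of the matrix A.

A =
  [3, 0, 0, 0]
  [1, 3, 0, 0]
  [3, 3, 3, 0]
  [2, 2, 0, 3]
x^3 - 9*x^2 + 27*x - 27

The characteristic polynomial is χ_A(x) = (x - 3)^4, so the eigenvalues are known. The minimal polynomial is
  m_A(x) = Π_λ (x − λ)^{k_λ}
where k_λ is the size of the *largest* Jordan block for λ (equivalently, the smallest k with (A − λI)^k v = 0 for every generalised eigenvector v of λ).

  λ = 3: largest Jordan block has size 3, contributing (x − 3)^3

So m_A(x) = (x - 3)^3 = x^3 - 9*x^2 + 27*x - 27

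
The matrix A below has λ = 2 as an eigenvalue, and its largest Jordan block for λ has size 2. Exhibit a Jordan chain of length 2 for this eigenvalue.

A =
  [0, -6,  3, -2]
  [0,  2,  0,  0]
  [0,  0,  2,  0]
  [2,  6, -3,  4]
A Jordan chain for λ = 2 of length 2:
v_1 = (-2, 0, 0, 2)ᵀ
v_2 = (1, 0, 0, 0)ᵀ

Let N = A − (2)·I. We want v_2 with N^2 v_2 = 0 but N^1 v_2 ≠ 0; then v_{j-1} := N · v_j for j = 2, …, 2.

Pick v_2 = (1, 0, 0, 0)ᵀ.
Then v_1 = N · v_2 = (-2, 0, 0, 2)ᵀ.

Sanity check: (A − (2)·I) v_1 = (0, 0, 0, 0)ᵀ = 0. ✓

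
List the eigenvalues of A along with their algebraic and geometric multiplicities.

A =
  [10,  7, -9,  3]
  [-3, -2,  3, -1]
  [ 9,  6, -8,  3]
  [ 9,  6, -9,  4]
λ = 1: alg = 4, geom = 2

Step 1 — factor the characteristic polynomial to read off the algebraic multiplicities:
  χ_A(x) = (x - 1)^4

Step 2 — compute geometric multiplicities via the rank-nullity identity g(λ) = n − rank(A − λI):
  rank(A − (1)·I) = 2, so dim ker(A − (1)·I) = n − 2 = 2

Summary:
  λ = 1: algebraic multiplicity = 4, geometric multiplicity = 2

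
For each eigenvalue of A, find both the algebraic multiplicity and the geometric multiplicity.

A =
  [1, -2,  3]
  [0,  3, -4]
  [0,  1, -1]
λ = 1: alg = 3, geom = 1

Step 1 — factor the characteristic polynomial to read off the algebraic multiplicities:
  χ_A(x) = (x - 1)^3

Step 2 — compute geometric multiplicities via the rank-nullity identity g(λ) = n − rank(A − λI):
  rank(A − (1)·I) = 2, so dim ker(A − (1)·I) = n − 2 = 1

Summary:
  λ = 1: algebraic multiplicity = 3, geometric multiplicity = 1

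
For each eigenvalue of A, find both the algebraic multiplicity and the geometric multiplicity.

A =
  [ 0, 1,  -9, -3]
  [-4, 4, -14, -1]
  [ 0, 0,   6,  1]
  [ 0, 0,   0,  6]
λ = 2: alg = 2, geom = 1; λ = 6: alg = 2, geom = 1

Step 1 — factor the characteristic polynomial to read off the algebraic multiplicities:
  χ_A(x) = (x - 6)^2*(x - 2)^2

Step 2 — compute geometric multiplicities via the rank-nullity identity g(λ) = n − rank(A − λI):
  rank(A − (2)·I) = 3, so dim ker(A − (2)·I) = n − 3 = 1
  rank(A − (6)·I) = 3, so dim ker(A − (6)·I) = n − 3 = 1

Summary:
  λ = 2: algebraic multiplicity = 2, geometric multiplicity = 1
  λ = 6: algebraic multiplicity = 2, geometric multiplicity = 1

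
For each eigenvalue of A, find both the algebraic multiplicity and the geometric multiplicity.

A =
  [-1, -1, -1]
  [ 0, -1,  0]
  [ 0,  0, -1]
λ = -1: alg = 3, geom = 2

Step 1 — factor the characteristic polynomial to read off the algebraic multiplicities:
  χ_A(x) = (x + 1)^3

Step 2 — compute geometric multiplicities via the rank-nullity identity g(λ) = n − rank(A − λI):
  rank(A − (-1)·I) = 1, so dim ker(A − (-1)·I) = n − 1 = 2

Summary:
  λ = -1: algebraic multiplicity = 3, geometric multiplicity = 2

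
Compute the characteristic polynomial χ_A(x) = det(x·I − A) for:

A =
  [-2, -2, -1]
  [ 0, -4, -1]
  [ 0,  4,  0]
x^3 + 6*x^2 + 12*x + 8

Expanding det(x·I − A) (e.g. by cofactor expansion or by noting that A is similar to its Jordan form J, which has the same characteristic polynomial as A) gives
  χ_A(x) = x^3 + 6*x^2 + 12*x + 8
which factors as (x + 2)^3. The eigenvalues (with algebraic multiplicities) are λ = -2 with multiplicity 3.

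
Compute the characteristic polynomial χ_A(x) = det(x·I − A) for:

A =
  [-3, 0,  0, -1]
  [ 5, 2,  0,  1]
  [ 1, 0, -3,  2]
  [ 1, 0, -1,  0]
x^4 + 4*x^3 - 16*x - 16

Expanding det(x·I − A) (e.g. by cofactor expansion or by noting that A is similar to its Jordan form J, which has the same characteristic polynomial as A) gives
  χ_A(x) = x^4 + 4*x^3 - 16*x - 16
which factors as (x - 2)*(x + 2)^3. The eigenvalues (with algebraic multiplicities) are λ = -2 with multiplicity 3, λ = 2 with multiplicity 1.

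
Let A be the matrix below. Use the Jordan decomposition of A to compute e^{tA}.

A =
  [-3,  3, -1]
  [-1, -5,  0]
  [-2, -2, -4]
e^{tA} =
  [t*exp(-4*t) + exp(-4*t), t^2*exp(-4*t) + 3*t*exp(-4*t), -t^2*exp(-4*t)/2 - t*exp(-4*t)]
  [-t*exp(-4*t), -t^2*exp(-4*t) - t*exp(-4*t) + exp(-4*t), t^2*exp(-4*t)/2]
  [-2*t*exp(-4*t), -2*t^2*exp(-4*t) - 2*t*exp(-4*t), t^2*exp(-4*t) + exp(-4*t)]

Strategy: write A = P · J · P⁻¹ where J is a Jordan canonical form, so e^{tA} = P · e^{tJ} · P⁻¹, and e^{tJ} can be computed block-by-block.

A has Jordan form
J =
  [-4,  1,  0]
  [ 0, -4,  1]
  [ 0,  0, -4]
(up to reordering of blocks).

Per-block formulas:
  For a 3×3 Jordan block J_3(-4): exp(t · J_3(-4)) = e^(-4t)·(I + t·N + (t^2/2)·N^2), where N is the 3×3 nilpotent shift.

After assembling e^{tJ} and conjugating by P, we get:

e^{tA} =
  [t*exp(-4*t) + exp(-4*t), t^2*exp(-4*t) + 3*t*exp(-4*t), -t^2*exp(-4*t)/2 - t*exp(-4*t)]
  [-t*exp(-4*t), -t^2*exp(-4*t) - t*exp(-4*t) + exp(-4*t), t^2*exp(-4*t)/2]
  [-2*t*exp(-4*t), -2*t^2*exp(-4*t) - 2*t*exp(-4*t), t^2*exp(-4*t) + exp(-4*t)]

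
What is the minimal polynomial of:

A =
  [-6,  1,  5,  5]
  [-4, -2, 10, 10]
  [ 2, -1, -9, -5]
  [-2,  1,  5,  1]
x^2 + 8*x + 16

The characteristic polynomial is χ_A(x) = (x + 4)^4, so the eigenvalues are known. The minimal polynomial is
  m_A(x) = Π_λ (x − λ)^{k_λ}
where k_λ is the size of the *largest* Jordan block for λ (equivalently, the smallest k with (A − λI)^k v = 0 for every generalised eigenvector v of λ).

  λ = -4: largest Jordan block has size 2, contributing (x + 4)^2

So m_A(x) = (x + 4)^2 = x^2 + 8*x + 16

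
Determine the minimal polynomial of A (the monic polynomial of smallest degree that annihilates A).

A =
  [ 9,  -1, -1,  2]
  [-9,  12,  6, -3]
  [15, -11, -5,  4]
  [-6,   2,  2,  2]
x^3 - 12*x^2 + 45*x - 54

The characteristic polynomial is χ_A(x) = (x - 6)^2*(x - 3)^2, so the eigenvalues are known. The minimal polynomial is
  m_A(x) = Π_λ (x − λ)^{k_λ}
where k_λ is the size of the *largest* Jordan block for λ (equivalently, the smallest k with (A − λI)^k v = 0 for every generalised eigenvector v of λ).

  λ = 3: largest Jordan block has size 2, contributing (x − 3)^2
  λ = 6: largest Jordan block has size 1, contributing (x − 6)

So m_A(x) = (x - 6)*(x - 3)^2 = x^3 - 12*x^2 + 45*x - 54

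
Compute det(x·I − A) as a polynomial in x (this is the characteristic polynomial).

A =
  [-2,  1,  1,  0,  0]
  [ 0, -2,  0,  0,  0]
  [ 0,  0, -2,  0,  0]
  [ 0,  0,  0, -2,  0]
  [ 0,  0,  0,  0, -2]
x^5 + 10*x^4 + 40*x^3 + 80*x^2 + 80*x + 32

Expanding det(x·I − A) (e.g. by cofactor expansion or by noting that A is similar to its Jordan form J, which has the same characteristic polynomial as A) gives
  χ_A(x) = x^5 + 10*x^4 + 40*x^3 + 80*x^2 + 80*x + 32
which factors as (x + 2)^5. The eigenvalues (with algebraic multiplicities) are λ = -2 with multiplicity 5.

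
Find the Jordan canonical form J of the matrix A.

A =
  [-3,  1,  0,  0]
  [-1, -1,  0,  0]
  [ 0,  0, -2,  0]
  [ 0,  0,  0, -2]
J_2(-2) ⊕ J_1(-2) ⊕ J_1(-2)

The characteristic polynomial is
  det(x·I − A) = x^4 + 8*x^3 + 24*x^2 + 32*x + 16 = (x + 2)^4

Eigenvalues and multiplicities (the geometric multiplicity of λ is n − rank(A − λI), which equals the number of Jordan blocks for λ):
  λ = -2: algebraic multiplicity = 4, geometric multiplicity = 3

Determining the block sizes for each eigenvalue:
  λ = -2: 3 blocks summing to 4 forces exactly one block of size 2 and the rest size 1 → block sizes [2, 1, 1]

Assembling the blocks gives a Jordan form
J =
  [-2,  1,  0,  0]
  [ 0, -2,  0,  0]
  [ 0,  0, -2,  0]
  [ 0,  0,  0, -2]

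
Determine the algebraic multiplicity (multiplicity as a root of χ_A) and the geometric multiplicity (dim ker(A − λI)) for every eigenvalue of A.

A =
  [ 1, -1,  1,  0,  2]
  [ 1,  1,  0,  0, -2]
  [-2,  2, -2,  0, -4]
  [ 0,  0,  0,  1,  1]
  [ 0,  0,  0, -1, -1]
λ = 0: alg = 5, geom = 2

Step 1 — factor the characteristic polynomial to read off the algebraic multiplicities:
  χ_A(x) = x^5

Step 2 — compute geometric multiplicities via the rank-nullity identity g(λ) = n − rank(A − λI):
  rank(A − (0)·I) = 3, so dim ker(A − (0)·I) = n − 3 = 2

Summary:
  λ = 0: algebraic multiplicity = 5, geometric multiplicity = 2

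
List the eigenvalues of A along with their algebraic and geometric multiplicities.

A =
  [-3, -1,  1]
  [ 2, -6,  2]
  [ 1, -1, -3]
λ = -4: alg = 3, geom = 2

Step 1 — factor the characteristic polynomial to read off the algebraic multiplicities:
  χ_A(x) = (x + 4)^3

Step 2 — compute geometric multiplicities via the rank-nullity identity g(λ) = n − rank(A − λI):
  rank(A − (-4)·I) = 1, so dim ker(A − (-4)·I) = n − 1 = 2

Summary:
  λ = -4: algebraic multiplicity = 3, geometric multiplicity = 2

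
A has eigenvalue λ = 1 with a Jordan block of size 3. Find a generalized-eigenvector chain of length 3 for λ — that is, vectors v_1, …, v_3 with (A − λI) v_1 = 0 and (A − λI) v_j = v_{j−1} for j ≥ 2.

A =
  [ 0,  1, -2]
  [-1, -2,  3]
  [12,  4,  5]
A Jordan chain for λ = 1 of length 3:
v_1 = (-24, 40, 32)ᵀ
v_2 = (-1, -1, 12)ᵀ
v_3 = (1, 0, 0)ᵀ

Let N = A − (1)·I. We want v_3 with N^3 v_3 = 0 but N^2 v_3 ≠ 0; then v_{j-1} := N · v_j for j = 3, …, 2.

Pick v_3 = (1, 0, 0)ᵀ.
Then v_2 = N · v_3 = (-1, -1, 12)ᵀ.
Then v_1 = N · v_2 = (-24, 40, 32)ᵀ.

Sanity check: (A − (1)·I) v_1 = (0, 0, 0)ᵀ = 0. ✓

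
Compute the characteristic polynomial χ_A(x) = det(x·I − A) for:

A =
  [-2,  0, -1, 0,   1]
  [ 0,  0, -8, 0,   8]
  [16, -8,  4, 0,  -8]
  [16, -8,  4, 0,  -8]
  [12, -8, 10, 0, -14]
x^5 + 12*x^4 + 48*x^3 + 64*x^2

Expanding det(x·I − A) (e.g. by cofactor expansion or by noting that A is similar to its Jordan form J, which has the same characteristic polynomial as A) gives
  χ_A(x) = x^5 + 12*x^4 + 48*x^3 + 64*x^2
which factors as x^2*(x + 4)^3. The eigenvalues (with algebraic multiplicities) are λ = -4 with multiplicity 3, λ = 0 with multiplicity 2.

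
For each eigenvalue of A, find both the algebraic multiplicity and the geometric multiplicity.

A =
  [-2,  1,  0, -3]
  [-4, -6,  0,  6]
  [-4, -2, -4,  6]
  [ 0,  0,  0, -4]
λ = -4: alg = 4, geom = 3

Step 1 — factor the characteristic polynomial to read off the algebraic multiplicities:
  χ_A(x) = (x + 4)^4

Step 2 — compute geometric multiplicities via the rank-nullity identity g(λ) = n − rank(A − λI):
  rank(A − (-4)·I) = 1, so dim ker(A − (-4)·I) = n − 1 = 3

Summary:
  λ = -4: algebraic multiplicity = 4, geometric multiplicity = 3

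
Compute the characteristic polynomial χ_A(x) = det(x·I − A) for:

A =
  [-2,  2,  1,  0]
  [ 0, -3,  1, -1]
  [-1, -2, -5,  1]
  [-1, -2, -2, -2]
x^4 + 12*x^3 + 54*x^2 + 108*x + 81

Expanding det(x·I − A) (e.g. by cofactor expansion or by noting that A is similar to its Jordan form J, which has the same characteristic polynomial as A) gives
  χ_A(x) = x^4 + 12*x^3 + 54*x^2 + 108*x + 81
which factors as (x + 3)^4. The eigenvalues (with algebraic multiplicities) are λ = -3 with multiplicity 4.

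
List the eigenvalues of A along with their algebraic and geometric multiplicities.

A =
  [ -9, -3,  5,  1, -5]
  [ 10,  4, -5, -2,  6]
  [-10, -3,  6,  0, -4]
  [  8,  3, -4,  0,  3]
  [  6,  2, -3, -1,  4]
λ = 1: alg = 5, geom = 2

Step 1 — factor the characteristic polynomial to read off the algebraic multiplicities:
  χ_A(x) = (x - 1)^5

Step 2 — compute geometric multiplicities via the rank-nullity identity g(λ) = n − rank(A − λI):
  rank(A − (1)·I) = 3, so dim ker(A − (1)·I) = n − 3 = 2

Summary:
  λ = 1: algebraic multiplicity = 5, geometric multiplicity = 2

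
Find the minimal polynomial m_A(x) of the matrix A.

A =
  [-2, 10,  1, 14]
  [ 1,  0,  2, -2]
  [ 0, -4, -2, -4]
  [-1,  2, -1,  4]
x^3

The characteristic polynomial is χ_A(x) = x^4, so the eigenvalues are known. The minimal polynomial is
  m_A(x) = Π_λ (x − λ)^{k_λ}
where k_λ is the size of the *largest* Jordan block for λ (equivalently, the smallest k with (A − λI)^k v = 0 for every generalised eigenvector v of λ).

  λ = 0: largest Jordan block has size 3, contributing (x − 0)^3

So m_A(x) = x^3 = x^3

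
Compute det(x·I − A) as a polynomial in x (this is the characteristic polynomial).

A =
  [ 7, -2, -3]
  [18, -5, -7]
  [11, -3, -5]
x^3 + 3*x^2 + 3*x + 1

Expanding det(x·I − A) (e.g. by cofactor expansion or by noting that A is similar to its Jordan form J, which has the same characteristic polynomial as A) gives
  χ_A(x) = x^3 + 3*x^2 + 3*x + 1
which factors as (x + 1)^3. The eigenvalues (with algebraic multiplicities) are λ = -1 with multiplicity 3.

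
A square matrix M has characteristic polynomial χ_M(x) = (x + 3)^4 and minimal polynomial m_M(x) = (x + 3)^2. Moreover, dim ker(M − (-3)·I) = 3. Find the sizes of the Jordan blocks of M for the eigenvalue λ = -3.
Block sizes for λ = -3: [2, 1, 1]

Step 1 — from the characteristic polynomial, algebraic multiplicity of λ = -3 is 4. From dim ker(M − (-3)·I) = 3, there are exactly 3 Jordan blocks for λ = -3.
Step 2 — from the minimal polynomial, the factor (x + 3)^2 tells us the largest block for λ = -3 has size 2.
Step 3 — with total size 4, 3 blocks, and largest block 2, the block sizes (in nonincreasing order) are [2, 1, 1].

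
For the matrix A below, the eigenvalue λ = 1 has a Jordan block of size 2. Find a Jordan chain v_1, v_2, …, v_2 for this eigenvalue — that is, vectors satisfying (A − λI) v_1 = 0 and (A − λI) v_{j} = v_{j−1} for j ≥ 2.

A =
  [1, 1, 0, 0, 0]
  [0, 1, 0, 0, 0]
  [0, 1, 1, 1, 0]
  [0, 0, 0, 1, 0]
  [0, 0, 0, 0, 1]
A Jordan chain for λ = 1 of length 2:
v_1 = (1, 0, 1, 0, 0)ᵀ
v_2 = (0, 1, 0, 0, 0)ᵀ

Let N = A − (1)·I. We want v_2 with N^2 v_2 = 0 but N^1 v_2 ≠ 0; then v_{j-1} := N · v_j for j = 2, …, 2.

Pick v_2 = (0, 1, 0, 0, 0)ᵀ.
Then v_1 = N · v_2 = (1, 0, 1, 0, 0)ᵀ.

Sanity check: (A − (1)·I) v_1 = (0, 0, 0, 0, 0)ᵀ = 0. ✓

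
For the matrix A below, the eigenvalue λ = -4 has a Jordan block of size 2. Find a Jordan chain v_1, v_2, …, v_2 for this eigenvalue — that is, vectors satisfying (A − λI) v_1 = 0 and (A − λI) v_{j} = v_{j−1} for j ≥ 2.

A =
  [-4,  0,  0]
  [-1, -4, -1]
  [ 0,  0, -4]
A Jordan chain for λ = -4 of length 2:
v_1 = (0, -1, 0)ᵀ
v_2 = (1, 0, 0)ᵀ

Let N = A − (-4)·I. We want v_2 with N^2 v_2 = 0 but N^1 v_2 ≠ 0; then v_{j-1} := N · v_j for j = 2, …, 2.

Pick v_2 = (1, 0, 0)ᵀ.
Then v_1 = N · v_2 = (0, -1, 0)ᵀ.

Sanity check: (A − (-4)·I) v_1 = (0, 0, 0)ᵀ = 0. ✓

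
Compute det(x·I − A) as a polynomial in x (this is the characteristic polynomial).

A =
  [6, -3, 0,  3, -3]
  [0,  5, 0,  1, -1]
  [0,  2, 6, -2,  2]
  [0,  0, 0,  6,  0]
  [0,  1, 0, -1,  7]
x^5 - 30*x^4 + 360*x^3 - 2160*x^2 + 6480*x - 7776

Expanding det(x·I − A) (e.g. by cofactor expansion or by noting that A is similar to its Jordan form J, which has the same characteristic polynomial as A) gives
  χ_A(x) = x^5 - 30*x^4 + 360*x^3 - 2160*x^2 + 6480*x - 7776
which factors as (x - 6)^5. The eigenvalues (with algebraic multiplicities) are λ = 6 with multiplicity 5.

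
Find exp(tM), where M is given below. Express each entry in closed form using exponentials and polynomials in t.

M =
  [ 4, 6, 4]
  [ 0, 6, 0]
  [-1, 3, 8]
e^{tM} =
  [-2*t*exp(6*t) + exp(6*t), 6*t*exp(6*t), 4*t*exp(6*t)]
  [0, exp(6*t), 0]
  [-t*exp(6*t), 3*t*exp(6*t), 2*t*exp(6*t) + exp(6*t)]

Strategy: write M = P · J · P⁻¹ where J is a Jordan canonical form, so e^{tM} = P · e^{tJ} · P⁻¹, and e^{tJ} can be computed block-by-block.

M has Jordan form
J =
  [6, 1, 0]
  [0, 6, 0]
  [0, 0, 6]
(up to reordering of blocks).

Per-block formulas:
  For a 1×1 block at λ = 6: exp(t · [6]) = [e^(6t)].
  For a 2×2 Jordan block J_2(6): exp(t · J_2(6)) = e^(6t)·(I + t·N), where N is the 2×2 nilpotent shift.

After assembling e^{tJ} and conjugating by P, we get:

e^{tM} =
  [-2*t*exp(6*t) + exp(6*t), 6*t*exp(6*t), 4*t*exp(6*t)]
  [0, exp(6*t), 0]
  [-t*exp(6*t), 3*t*exp(6*t), 2*t*exp(6*t) + exp(6*t)]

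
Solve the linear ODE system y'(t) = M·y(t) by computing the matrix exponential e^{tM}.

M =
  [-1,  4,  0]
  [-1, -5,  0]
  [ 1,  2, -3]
e^{tM} =
  [2*t*exp(-3*t) + exp(-3*t), 4*t*exp(-3*t), 0]
  [-t*exp(-3*t), -2*t*exp(-3*t) + exp(-3*t), 0]
  [t*exp(-3*t), 2*t*exp(-3*t), exp(-3*t)]

Strategy: write M = P · J · P⁻¹ where J is a Jordan canonical form, so e^{tM} = P · e^{tJ} · P⁻¹, and e^{tJ} can be computed block-by-block.

M has Jordan form
J =
  [-3,  1,  0]
  [ 0, -3,  0]
  [ 0,  0, -3]
(up to reordering of blocks).

Per-block formulas:
  For a 1×1 block at λ = -3: exp(t · [-3]) = [e^(-3t)].
  For a 2×2 Jordan block J_2(-3): exp(t · J_2(-3)) = e^(-3t)·(I + t·N), where N is the 2×2 nilpotent shift.

After assembling e^{tJ} and conjugating by P, we get:

e^{tM} =
  [2*t*exp(-3*t) + exp(-3*t), 4*t*exp(-3*t), 0]
  [-t*exp(-3*t), -2*t*exp(-3*t) + exp(-3*t), 0]
  [t*exp(-3*t), 2*t*exp(-3*t), exp(-3*t)]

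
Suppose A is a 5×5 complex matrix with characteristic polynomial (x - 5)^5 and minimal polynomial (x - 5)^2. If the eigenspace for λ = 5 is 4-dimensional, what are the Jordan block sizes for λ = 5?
Block sizes for λ = 5: [2, 1, 1, 1]

Step 1 — from the characteristic polynomial, algebraic multiplicity of λ = 5 is 5. From dim ker(A − (5)·I) = 4, there are exactly 4 Jordan blocks for λ = 5.
Step 2 — from the minimal polynomial, the factor (x − 5)^2 tells us the largest block for λ = 5 has size 2.
Step 3 — with total size 5, 4 blocks, and largest block 2, the block sizes (in nonincreasing order) are [2, 1, 1, 1].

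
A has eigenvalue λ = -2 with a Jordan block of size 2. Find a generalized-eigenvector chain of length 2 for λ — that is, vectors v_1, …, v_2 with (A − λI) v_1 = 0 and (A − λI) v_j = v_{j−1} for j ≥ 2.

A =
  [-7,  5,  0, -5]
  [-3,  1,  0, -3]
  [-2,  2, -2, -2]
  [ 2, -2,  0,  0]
A Jordan chain for λ = -2 of length 2:
v_1 = (-5, -3, -2, 2)ᵀ
v_2 = (1, 0, 0, 0)ᵀ

Let N = A − (-2)·I. We want v_2 with N^2 v_2 = 0 but N^1 v_2 ≠ 0; then v_{j-1} := N · v_j for j = 2, …, 2.

Pick v_2 = (1, 0, 0, 0)ᵀ.
Then v_1 = N · v_2 = (-5, -3, -2, 2)ᵀ.

Sanity check: (A − (-2)·I) v_1 = (0, 0, 0, 0)ᵀ = 0. ✓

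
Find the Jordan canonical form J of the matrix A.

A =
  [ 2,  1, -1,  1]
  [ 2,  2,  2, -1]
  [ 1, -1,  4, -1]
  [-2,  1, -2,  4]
J_2(3) ⊕ J_2(3)

The characteristic polynomial is
  det(x·I − A) = x^4 - 12*x^3 + 54*x^2 - 108*x + 81 = (x - 3)^4

Eigenvalues and multiplicities (the geometric multiplicity of λ is n − rank(A − λI), which equals the number of Jordan blocks for λ):
  λ = 3: algebraic multiplicity = 4, geometric multiplicity = 2

Determining the block sizes for each eigenvalue:
  λ = 3: with am = 4 and gm = 2, the partition is not yet determined (e.g. several partitions of 4 into 2 parts exist). Let N = A − (3)·I. Computing rank(N^1) = 2, rank(N^2) = 0; the number of blocks of size ≥ j is rank(N^{j−1}) − rank(N^j), giving [2, 2]. So we have 2 block(s) of size 2 → block sizes [2, 2]

Assembling the blocks gives a Jordan form
J =
  [3, 1, 0, 0]
  [0, 3, 0, 0]
  [0, 0, 3, 1]
  [0, 0, 0, 3]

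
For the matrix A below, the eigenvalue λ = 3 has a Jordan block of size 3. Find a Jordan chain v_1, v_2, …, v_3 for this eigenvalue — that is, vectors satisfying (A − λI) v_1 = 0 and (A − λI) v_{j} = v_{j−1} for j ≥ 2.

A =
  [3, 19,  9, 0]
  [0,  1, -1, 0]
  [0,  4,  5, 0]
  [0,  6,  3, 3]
A Jordan chain for λ = 3 of length 3:
v_1 = (-2, 0, 0, 0)ᵀ
v_2 = (19, -2, 4, 6)ᵀ
v_3 = (0, 1, 0, 0)ᵀ

Let N = A − (3)·I. We want v_3 with N^3 v_3 = 0 but N^2 v_3 ≠ 0; then v_{j-1} := N · v_j for j = 3, …, 2.

Pick v_3 = (0, 1, 0, 0)ᵀ.
Then v_2 = N · v_3 = (19, -2, 4, 6)ᵀ.
Then v_1 = N · v_2 = (-2, 0, 0, 0)ᵀ.

Sanity check: (A − (3)·I) v_1 = (0, 0, 0, 0)ᵀ = 0. ✓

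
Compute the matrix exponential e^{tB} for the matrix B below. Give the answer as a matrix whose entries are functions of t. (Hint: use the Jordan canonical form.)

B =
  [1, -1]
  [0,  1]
e^{tB} =
  [exp(t), -t*exp(t)]
  [0, exp(t)]

Strategy: write B = P · J · P⁻¹ where J is a Jordan canonical form, so e^{tB} = P · e^{tJ} · P⁻¹, and e^{tJ} can be computed block-by-block.

B has Jordan form
J =
  [1, 1]
  [0, 1]
(up to reordering of blocks).

Per-block formulas:
  For a 2×2 Jordan block J_2(1): exp(t · J_2(1)) = e^(1t)·(I + t·N), where N is the 2×2 nilpotent shift.

After assembling e^{tJ} and conjugating by P, we get:

e^{tB} =
  [exp(t), -t*exp(t)]
  [0, exp(t)]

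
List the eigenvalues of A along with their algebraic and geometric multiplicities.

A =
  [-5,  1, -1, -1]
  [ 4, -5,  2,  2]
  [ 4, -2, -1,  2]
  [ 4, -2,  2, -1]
λ = -3: alg = 4, geom = 3

Step 1 — factor the characteristic polynomial to read off the algebraic multiplicities:
  χ_A(x) = (x + 3)^4

Step 2 — compute geometric multiplicities via the rank-nullity identity g(λ) = n − rank(A − λI):
  rank(A − (-3)·I) = 1, so dim ker(A − (-3)·I) = n − 1 = 3

Summary:
  λ = -3: algebraic multiplicity = 4, geometric multiplicity = 3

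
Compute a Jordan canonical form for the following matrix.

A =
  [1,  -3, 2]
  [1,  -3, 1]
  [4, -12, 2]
J_3(0)

The characteristic polynomial is
  det(x·I − A) = x^3

Eigenvalues and multiplicities (the geometric multiplicity of λ is n − rank(A − λI), which equals the number of Jordan blocks for λ):
  λ = 0: algebraic multiplicity = 3, geometric multiplicity = 1

Determining the block sizes for each eigenvalue:
  λ = 0: one block (gm = 1), so the single block has size am = 3 → block sizes [3]

Assembling the blocks gives a Jordan form
J =
  [0, 1, 0]
  [0, 0, 1]
  [0, 0, 0]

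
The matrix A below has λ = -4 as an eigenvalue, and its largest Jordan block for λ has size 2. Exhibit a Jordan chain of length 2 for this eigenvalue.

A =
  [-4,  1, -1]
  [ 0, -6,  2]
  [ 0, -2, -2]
A Jordan chain for λ = -4 of length 2:
v_1 = (1, -2, -2)ᵀ
v_2 = (0, 1, 0)ᵀ

Let N = A − (-4)·I. We want v_2 with N^2 v_2 = 0 but N^1 v_2 ≠ 0; then v_{j-1} := N · v_j for j = 2, …, 2.

Pick v_2 = (0, 1, 0)ᵀ.
Then v_1 = N · v_2 = (1, -2, -2)ᵀ.

Sanity check: (A − (-4)·I) v_1 = (0, 0, 0)ᵀ = 0. ✓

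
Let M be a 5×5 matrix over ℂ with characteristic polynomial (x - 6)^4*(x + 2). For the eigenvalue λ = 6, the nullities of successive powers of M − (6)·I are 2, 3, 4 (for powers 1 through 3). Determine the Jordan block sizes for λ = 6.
Block sizes for λ = 6: [3, 1]

From the dimensions of kernels of powers, the number of Jordan blocks of size at least j is d_j − d_{j−1} where d_j = dim ker(N^j) (with d_0 = 0). Computing the differences gives [2, 1, 1].
The number of blocks of size exactly k is (#blocks of size ≥ k) − (#blocks of size ≥ k + 1), so the partition is: 1 block(s) of size 1, 1 block(s) of size 3.
In nonincreasing order the block sizes are [3, 1].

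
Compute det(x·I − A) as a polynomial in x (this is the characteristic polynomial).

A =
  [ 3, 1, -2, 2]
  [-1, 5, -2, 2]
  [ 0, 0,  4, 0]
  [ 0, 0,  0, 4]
x^4 - 16*x^3 + 96*x^2 - 256*x + 256

Expanding det(x·I − A) (e.g. by cofactor expansion or by noting that A is similar to its Jordan form J, which has the same characteristic polynomial as A) gives
  χ_A(x) = x^4 - 16*x^3 + 96*x^2 - 256*x + 256
which factors as (x - 4)^4. The eigenvalues (with algebraic multiplicities) are λ = 4 with multiplicity 4.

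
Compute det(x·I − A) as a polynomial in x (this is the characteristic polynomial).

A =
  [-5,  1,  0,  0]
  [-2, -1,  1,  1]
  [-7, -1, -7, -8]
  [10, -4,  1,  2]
x^4 + 11*x^3 + 36*x^2 + 16*x - 64

Expanding det(x·I − A) (e.g. by cofactor expansion or by noting that A is similar to its Jordan form J, which has the same characteristic polynomial as A) gives
  χ_A(x) = x^4 + 11*x^3 + 36*x^2 + 16*x - 64
which factors as (x - 1)*(x + 4)^3. The eigenvalues (with algebraic multiplicities) are λ = -4 with multiplicity 3, λ = 1 with multiplicity 1.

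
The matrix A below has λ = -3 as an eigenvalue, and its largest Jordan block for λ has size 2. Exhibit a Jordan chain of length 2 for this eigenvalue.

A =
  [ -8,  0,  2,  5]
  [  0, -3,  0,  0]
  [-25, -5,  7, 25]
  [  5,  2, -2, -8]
A Jordan chain for λ = -3 of length 2:
v_1 = (-5, 0, -25, 5)ᵀ
v_2 = (1, 0, 0, 0)ᵀ

Let N = A − (-3)·I. We want v_2 with N^2 v_2 = 0 but N^1 v_2 ≠ 0; then v_{j-1} := N · v_j for j = 2, …, 2.

Pick v_2 = (1, 0, 0, 0)ᵀ.
Then v_1 = N · v_2 = (-5, 0, -25, 5)ᵀ.

Sanity check: (A − (-3)·I) v_1 = (0, 0, 0, 0)ᵀ = 0. ✓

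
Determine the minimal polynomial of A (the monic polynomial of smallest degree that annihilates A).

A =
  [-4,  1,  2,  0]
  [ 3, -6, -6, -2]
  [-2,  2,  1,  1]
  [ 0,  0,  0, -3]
x^2 + 6*x + 9

The characteristic polynomial is χ_A(x) = (x + 3)^4, so the eigenvalues are known. The minimal polynomial is
  m_A(x) = Π_λ (x − λ)^{k_λ}
where k_λ is the size of the *largest* Jordan block for λ (equivalently, the smallest k with (A − λI)^k v = 0 for every generalised eigenvector v of λ).

  λ = -3: largest Jordan block has size 2, contributing (x + 3)^2

So m_A(x) = (x + 3)^2 = x^2 + 6*x + 9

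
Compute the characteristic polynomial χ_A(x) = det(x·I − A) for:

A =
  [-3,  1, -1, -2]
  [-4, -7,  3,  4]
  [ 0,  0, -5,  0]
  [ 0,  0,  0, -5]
x^4 + 20*x^3 + 150*x^2 + 500*x + 625

Expanding det(x·I − A) (e.g. by cofactor expansion or by noting that A is similar to its Jordan form J, which has the same characteristic polynomial as A) gives
  χ_A(x) = x^4 + 20*x^3 + 150*x^2 + 500*x + 625
which factors as (x + 5)^4. The eigenvalues (with algebraic multiplicities) are λ = -5 with multiplicity 4.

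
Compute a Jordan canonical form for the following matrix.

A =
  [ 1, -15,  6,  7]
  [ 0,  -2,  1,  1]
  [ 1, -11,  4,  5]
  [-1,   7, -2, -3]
J_3(0) ⊕ J_1(0)

The characteristic polynomial is
  det(x·I − A) = x^4

Eigenvalues and multiplicities (the geometric multiplicity of λ is n − rank(A − λI), which equals the number of Jordan blocks for λ):
  λ = 0: algebraic multiplicity = 4, geometric multiplicity = 2

Determining the block sizes for each eigenvalue:
  λ = 0: with am = 4 and gm = 2, the partition is not yet determined (e.g. several partitions of 4 into 2 parts exist). Let N = A − (0)·I. Computing rank(N^1) = 2, rank(N^2) = 1, rank(N^3) = 0; the number of blocks of size ≥ j is rank(N^{j−1}) − rank(N^j), giving [2, 1, 1]. So we have 1 block(s) of size 3, 1 block(s) of size 1 → block sizes [3, 1]

Assembling the blocks gives a Jordan form
J =
  [0, 1, 0, 0]
  [0, 0, 1, 0]
  [0, 0, 0, 0]
  [0, 0, 0, 0]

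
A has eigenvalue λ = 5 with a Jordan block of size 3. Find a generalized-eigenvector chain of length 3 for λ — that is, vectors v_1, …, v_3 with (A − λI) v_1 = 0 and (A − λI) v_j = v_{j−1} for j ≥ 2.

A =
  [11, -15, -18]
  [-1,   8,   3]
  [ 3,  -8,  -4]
A Jordan chain for λ = 5 of length 3:
v_1 = (-3, 0, -1)ᵀ
v_2 = (6, -1, 3)ᵀ
v_3 = (1, 0, 0)ᵀ

Let N = A − (5)·I. We want v_3 with N^3 v_3 = 0 but N^2 v_3 ≠ 0; then v_{j-1} := N · v_j for j = 3, …, 2.

Pick v_3 = (1, 0, 0)ᵀ.
Then v_2 = N · v_3 = (6, -1, 3)ᵀ.
Then v_1 = N · v_2 = (-3, 0, -1)ᵀ.

Sanity check: (A − (5)·I) v_1 = (0, 0, 0)ᵀ = 0. ✓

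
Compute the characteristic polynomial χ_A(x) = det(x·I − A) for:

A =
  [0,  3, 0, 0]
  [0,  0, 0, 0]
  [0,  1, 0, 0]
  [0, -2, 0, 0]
x^4

Expanding det(x·I − A) (e.g. by cofactor expansion or by noting that A is similar to its Jordan form J, which has the same characteristic polynomial as A) gives
  χ_A(x) = x^4
which factors as x^4. The eigenvalues (with algebraic multiplicities) are λ = 0 with multiplicity 4.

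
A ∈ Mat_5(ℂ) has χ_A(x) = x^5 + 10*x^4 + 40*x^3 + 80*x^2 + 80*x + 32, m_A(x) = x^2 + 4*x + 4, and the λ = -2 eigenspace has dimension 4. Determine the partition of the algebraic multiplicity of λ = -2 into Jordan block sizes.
Block sizes for λ = -2: [2, 1, 1, 1]

Step 1 — from the characteristic polynomial, algebraic multiplicity of λ = -2 is 5. From dim ker(A − (-2)·I) = 4, there are exactly 4 Jordan blocks for λ = -2.
Step 2 — from the minimal polynomial, the factor (x + 2)^2 tells us the largest block for λ = -2 has size 2.
Step 3 — with total size 5, 4 blocks, and largest block 2, the block sizes (in nonincreasing order) are [2, 1, 1, 1].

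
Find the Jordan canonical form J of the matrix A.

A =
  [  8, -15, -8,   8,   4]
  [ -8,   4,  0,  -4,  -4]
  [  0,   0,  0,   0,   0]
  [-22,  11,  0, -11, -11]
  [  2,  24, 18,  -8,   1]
J_2(0) ⊕ J_1(0) ⊕ J_2(1)

The characteristic polynomial is
  det(x·I − A) = x^5 - 2*x^4 + x^3 = x^3*(x - 1)^2

Eigenvalues and multiplicities (the geometric multiplicity of λ is n − rank(A − λI), which equals the number of Jordan blocks for λ):
  λ = 0: algebraic multiplicity = 3, geometric multiplicity = 2
  λ = 1: algebraic multiplicity = 2, geometric multiplicity = 1

Determining the block sizes for each eigenvalue:
  λ = 0: 2 blocks summing to 3 forces exactly one block of size 2 and the rest size 1 → block sizes [2, 1]
  λ = 1: one block (gm = 1), so the single block has size am = 2 → block sizes [2]

Assembling the blocks gives a Jordan form
J =
  [0, 1, 0, 0, 0]
  [0, 0, 0, 0, 0]
  [0, 0, 0, 0, 0]
  [0, 0, 0, 1, 1]
  [0, 0, 0, 0, 1]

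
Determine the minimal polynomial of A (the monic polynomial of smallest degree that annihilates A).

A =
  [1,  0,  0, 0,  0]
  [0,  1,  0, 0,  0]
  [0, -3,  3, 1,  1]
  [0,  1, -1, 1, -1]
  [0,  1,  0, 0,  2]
x^3 - 5*x^2 + 8*x - 4

The characteristic polynomial is χ_A(x) = (x - 2)^3*(x - 1)^2, so the eigenvalues are known. The minimal polynomial is
  m_A(x) = Π_λ (x − λ)^{k_λ}
where k_λ is the size of the *largest* Jordan block for λ (equivalently, the smallest k with (A − λI)^k v = 0 for every generalised eigenvector v of λ).

  λ = 1: largest Jordan block has size 1, contributing (x − 1)
  λ = 2: largest Jordan block has size 2, contributing (x − 2)^2

So m_A(x) = (x - 2)^2*(x - 1) = x^3 - 5*x^2 + 8*x - 4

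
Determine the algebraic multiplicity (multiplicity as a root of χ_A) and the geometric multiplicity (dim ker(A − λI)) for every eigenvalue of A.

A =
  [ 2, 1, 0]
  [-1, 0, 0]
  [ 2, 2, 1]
λ = 1: alg = 3, geom = 2

Step 1 — factor the characteristic polynomial to read off the algebraic multiplicities:
  χ_A(x) = (x - 1)^3

Step 2 — compute geometric multiplicities via the rank-nullity identity g(λ) = n − rank(A − λI):
  rank(A − (1)·I) = 1, so dim ker(A − (1)·I) = n − 1 = 2

Summary:
  λ = 1: algebraic multiplicity = 3, geometric multiplicity = 2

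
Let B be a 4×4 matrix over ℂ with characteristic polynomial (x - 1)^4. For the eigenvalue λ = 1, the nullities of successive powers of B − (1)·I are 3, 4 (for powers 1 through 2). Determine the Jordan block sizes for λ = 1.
Block sizes for λ = 1: [2, 1, 1]

From the dimensions of kernels of powers, the number of Jordan blocks of size at least j is d_j − d_{j−1} where d_j = dim ker(N^j) (with d_0 = 0). Computing the differences gives [3, 1].
The number of blocks of size exactly k is (#blocks of size ≥ k) − (#blocks of size ≥ k + 1), so the partition is: 2 block(s) of size 1, 1 block(s) of size 2.
In nonincreasing order the block sizes are [2, 1, 1].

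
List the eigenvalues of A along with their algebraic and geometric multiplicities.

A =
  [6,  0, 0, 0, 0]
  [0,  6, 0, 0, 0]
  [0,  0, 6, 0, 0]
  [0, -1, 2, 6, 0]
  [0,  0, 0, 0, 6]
λ = 6: alg = 5, geom = 4

Step 1 — factor the characteristic polynomial to read off the algebraic multiplicities:
  χ_A(x) = (x - 6)^5

Step 2 — compute geometric multiplicities via the rank-nullity identity g(λ) = n − rank(A − λI):
  rank(A − (6)·I) = 1, so dim ker(A − (6)·I) = n − 1 = 4

Summary:
  λ = 6: algebraic multiplicity = 5, geometric multiplicity = 4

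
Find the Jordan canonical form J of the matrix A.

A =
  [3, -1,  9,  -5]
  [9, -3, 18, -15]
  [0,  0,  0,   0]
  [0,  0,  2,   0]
J_3(0) ⊕ J_1(0)

The characteristic polynomial is
  det(x·I − A) = x^4

Eigenvalues and multiplicities (the geometric multiplicity of λ is n − rank(A − λI), which equals the number of Jordan blocks for λ):
  λ = 0: algebraic multiplicity = 4, geometric multiplicity = 2

Determining the block sizes for each eigenvalue:
  λ = 0: with am = 4 and gm = 2, the partition is not yet determined (e.g. several partitions of 4 into 2 parts exist). Let N = A − (0)·I. Computing rank(N^1) = 2, rank(N^2) = 1, rank(N^3) = 0; the number of blocks of size ≥ j is rank(N^{j−1}) − rank(N^j), giving [2, 1, 1]. So we have 1 block(s) of size 3, 1 block(s) of size 1 → block sizes [3, 1]

Assembling the blocks gives a Jordan form
J =
  [0, 1, 0, 0]
  [0, 0, 1, 0]
  [0, 0, 0, 0]
  [0, 0, 0, 0]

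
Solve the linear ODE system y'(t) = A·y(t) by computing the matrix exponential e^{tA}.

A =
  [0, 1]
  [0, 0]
e^{tA} =
  [1, t]
  [0, 1]

Strategy: write A = P · J · P⁻¹ where J is a Jordan canonical form, so e^{tA} = P · e^{tJ} · P⁻¹, and e^{tJ} can be computed block-by-block.

A has Jordan form
J =
  [0, 1]
  [0, 0]
(up to reordering of blocks).

Per-block formulas:
  For a 2×2 Jordan block J_2(0): exp(t · J_2(0)) = e^(0t)·(I + t·N), where N is the 2×2 nilpotent shift.

After assembling e^{tJ} and conjugating by P, we get:

e^{tA} =
  [1, t]
  [0, 1]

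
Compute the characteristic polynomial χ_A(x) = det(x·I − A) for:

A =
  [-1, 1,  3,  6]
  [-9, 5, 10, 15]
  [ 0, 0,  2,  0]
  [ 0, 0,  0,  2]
x^4 - 8*x^3 + 24*x^2 - 32*x + 16

Expanding det(x·I − A) (e.g. by cofactor expansion or by noting that A is similar to its Jordan form J, which has the same characteristic polynomial as A) gives
  χ_A(x) = x^4 - 8*x^3 + 24*x^2 - 32*x + 16
which factors as (x - 2)^4. The eigenvalues (with algebraic multiplicities) are λ = 2 with multiplicity 4.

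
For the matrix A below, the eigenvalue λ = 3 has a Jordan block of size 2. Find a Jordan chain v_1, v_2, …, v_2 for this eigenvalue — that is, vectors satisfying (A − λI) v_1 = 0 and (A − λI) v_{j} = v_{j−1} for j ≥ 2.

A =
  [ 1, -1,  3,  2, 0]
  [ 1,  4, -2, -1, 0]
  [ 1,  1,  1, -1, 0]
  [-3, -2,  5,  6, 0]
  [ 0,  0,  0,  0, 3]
A Jordan chain for λ = 3 of length 2:
v_1 = (-2, 1, 1, -3, 0)ᵀ
v_2 = (1, 0, 0, 0, 0)ᵀ

Let N = A − (3)·I. We want v_2 with N^2 v_2 = 0 but N^1 v_2 ≠ 0; then v_{j-1} := N · v_j for j = 2, …, 2.

Pick v_2 = (1, 0, 0, 0, 0)ᵀ.
Then v_1 = N · v_2 = (-2, 1, 1, -3, 0)ᵀ.

Sanity check: (A − (3)·I) v_1 = (0, 0, 0, 0, 0)ᵀ = 0. ✓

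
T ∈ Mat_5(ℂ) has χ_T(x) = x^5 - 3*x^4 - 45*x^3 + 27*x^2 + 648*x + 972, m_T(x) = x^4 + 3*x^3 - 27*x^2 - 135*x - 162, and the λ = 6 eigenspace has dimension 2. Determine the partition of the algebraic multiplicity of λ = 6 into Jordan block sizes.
Block sizes for λ = 6: [1, 1]

Step 1 — from the characteristic polynomial, algebraic multiplicity of λ = 6 is 2. From dim ker(T − (6)·I) = 2, there are exactly 2 Jordan blocks for λ = 6.
Step 2 — from the minimal polynomial, the factor (x − 6) tells us the largest block for λ = 6 has size 1.
Step 3 — with total size 2, 2 blocks, and largest block 1, the block sizes (in nonincreasing order) are [1, 1].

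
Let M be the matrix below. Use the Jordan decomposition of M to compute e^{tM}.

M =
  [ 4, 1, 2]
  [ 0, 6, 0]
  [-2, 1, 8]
e^{tM} =
  [-2*t*exp(6*t) + exp(6*t), t*exp(6*t), 2*t*exp(6*t)]
  [0, exp(6*t), 0]
  [-2*t*exp(6*t), t*exp(6*t), 2*t*exp(6*t) + exp(6*t)]

Strategy: write M = P · J · P⁻¹ where J is a Jordan canonical form, so e^{tM} = P · e^{tJ} · P⁻¹, and e^{tJ} can be computed block-by-block.

M has Jordan form
J =
  [6, 1, 0]
  [0, 6, 0]
  [0, 0, 6]
(up to reordering of blocks).

Per-block formulas:
  For a 1×1 block at λ = 6: exp(t · [6]) = [e^(6t)].
  For a 2×2 Jordan block J_2(6): exp(t · J_2(6)) = e^(6t)·(I + t·N), where N is the 2×2 nilpotent shift.

After assembling e^{tJ} and conjugating by P, we get:

e^{tM} =
  [-2*t*exp(6*t) + exp(6*t), t*exp(6*t), 2*t*exp(6*t)]
  [0, exp(6*t), 0]
  [-2*t*exp(6*t), t*exp(6*t), 2*t*exp(6*t) + exp(6*t)]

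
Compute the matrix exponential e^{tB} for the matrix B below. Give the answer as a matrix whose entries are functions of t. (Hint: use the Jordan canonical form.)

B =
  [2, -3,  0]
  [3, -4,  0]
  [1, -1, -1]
e^{tB} =
  [3*t*exp(-t) + exp(-t), -3*t*exp(-t), 0]
  [3*t*exp(-t), -3*t*exp(-t) + exp(-t), 0]
  [t*exp(-t), -t*exp(-t), exp(-t)]

Strategy: write B = P · J · P⁻¹ where J is a Jordan canonical form, so e^{tB} = P · e^{tJ} · P⁻¹, and e^{tJ} can be computed block-by-block.

B has Jordan form
J =
  [-1,  1,  0]
  [ 0, -1,  0]
  [ 0,  0, -1]
(up to reordering of blocks).

Per-block formulas:
  For a 2×2 Jordan block J_2(-1): exp(t · J_2(-1)) = e^(-1t)·(I + t·N), where N is the 2×2 nilpotent shift.
  For a 1×1 block at λ = -1: exp(t · [-1]) = [e^(-1t)].

After assembling e^{tJ} and conjugating by P, we get:

e^{tB} =
  [3*t*exp(-t) + exp(-t), -3*t*exp(-t), 0]
  [3*t*exp(-t), -3*t*exp(-t) + exp(-t), 0]
  [t*exp(-t), -t*exp(-t), exp(-t)]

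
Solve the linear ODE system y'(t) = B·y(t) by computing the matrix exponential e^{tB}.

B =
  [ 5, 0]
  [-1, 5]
e^{tB} =
  [exp(5*t), 0]
  [-t*exp(5*t), exp(5*t)]

Strategy: write B = P · J · P⁻¹ where J is a Jordan canonical form, so e^{tB} = P · e^{tJ} · P⁻¹, and e^{tJ} can be computed block-by-block.

B has Jordan form
J =
  [5, 1]
  [0, 5]
(up to reordering of blocks).

Per-block formulas:
  For a 2×2 Jordan block J_2(5): exp(t · J_2(5)) = e^(5t)·(I + t·N), where N is the 2×2 nilpotent shift.

After assembling e^{tJ} and conjugating by P, we get:

e^{tB} =
  [exp(5*t), 0]
  [-t*exp(5*t), exp(5*t)]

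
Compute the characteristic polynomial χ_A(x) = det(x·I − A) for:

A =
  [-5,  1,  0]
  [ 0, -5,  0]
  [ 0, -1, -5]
x^3 + 15*x^2 + 75*x + 125

Expanding det(x·I − A) (e.g. by cofactor expansion or by noting that A is similar to its Jordan form J, which has the same characteristic polynomial as A) gives
  χ_A(x) = x^3 + 15*x^2 + 75*x + 125
which factors as (x + 5)^3. The eigenvalues (with algebraic multiplicities) are λ = -5 with multiplicity 3.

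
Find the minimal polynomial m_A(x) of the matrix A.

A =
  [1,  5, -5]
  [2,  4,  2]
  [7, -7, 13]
x^2 - 12*x + 36

The characteristic polynomial is χ_A(x) = (x - 6)^3, so the eigenvalues are known. The minimal polynomial is
  m_A(x) = Π_λ (x − λ)^{k_λ}
where k_λ is the size of the *largest* Jordan block for λ (equivalently, the smallest k with (A − λI)^k v = 0 for every generalised eigenvector v of λ).

  λ = 6: largest Jordan block has size 2, contributing (x − 6)^2

So m_A(x) = (x - 6)^2 = x^2 - 12*x + 36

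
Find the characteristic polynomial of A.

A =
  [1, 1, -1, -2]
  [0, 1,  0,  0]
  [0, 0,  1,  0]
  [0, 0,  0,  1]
x^4 - 4*x^3 + 6*x^2 - 4*x + 1

Expanding det(x·I − A) (e.g. by cofactor expansion or by noting that A is similar to its Jordan form J, which has the same characteristic polynomial as A) gives
  χ_A(x) = x^4 - 4*x^3 + 6*x^2 - 4*x + 1
which factors as (x - 1)^4. The eigenvalues (with algebraic multiplicities) are λ = 1 with multiplicity 4.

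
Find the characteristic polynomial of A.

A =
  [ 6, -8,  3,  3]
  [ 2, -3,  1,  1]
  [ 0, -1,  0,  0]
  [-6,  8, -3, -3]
x^4

Expanding det(x·I − A) (e.g. by cofactor expansion or by noting that A is similar to its Jordan form J, which has the same characteristic polynomial as A) gives
  χ_A(x) = x^4
which factors as x^4. The eigenvalues (with algebraic multiplicities) are λ = 0 with multiplicity 4.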